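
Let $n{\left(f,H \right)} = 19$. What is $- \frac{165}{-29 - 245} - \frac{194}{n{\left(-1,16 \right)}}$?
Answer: $- \frac{50021}{5206} \approx -9.6083$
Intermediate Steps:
$- \frac{165}{-29 - 245} - \frac{194}{n{\left(-1,16 \right)}} = - \frac{165}{-29 - 245} - \frac{194}{19} = - \frac{165}{-274} - \frac{194}{19} = \left(-165\right) \left(- \frac{1}{274}\right) - \frac{194}{19} = \frac{165}{274} - \frac{194}{19} = - \frac{50021}{5206}$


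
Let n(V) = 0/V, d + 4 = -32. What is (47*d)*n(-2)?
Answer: 0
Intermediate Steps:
d = -36 (d = -4 - 32 = -36)
n(V) = 0
(47*d)*n(-2) = (47*(-36))*0 = -1692*0 = 0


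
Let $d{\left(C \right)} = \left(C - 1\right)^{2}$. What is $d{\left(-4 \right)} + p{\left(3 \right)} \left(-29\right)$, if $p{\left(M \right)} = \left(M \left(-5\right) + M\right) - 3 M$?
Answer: $634$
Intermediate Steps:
$p{\left(M \right)} = - 7 M$ ($p{\left(M \right)} = \left(- 5 M + M\right) - 3 M = - 4 M - 3 M = - 7 M$)
$d{\left(C \right)} = \left(-1 + C\right)^{2}$
$d{\left(-4 \right)} + p{\left(3 \right)} \left(-29\right) = \left(-1 - 4\right)^{2} + \left(-7\right) 3 \left(-29\right) = \left(-5\right)^{2} - -609 = 25 + 609 = 634$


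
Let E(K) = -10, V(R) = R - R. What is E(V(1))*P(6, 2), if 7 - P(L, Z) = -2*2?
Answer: -110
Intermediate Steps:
V(R) = 0
P(L, Z) = 11 (P(L, Z) = 7 - (-2)*2 = 7 - 1*(-4) = 7 + 4 = 11)
E(V(1))*P(6, 2) = -10*11 = -110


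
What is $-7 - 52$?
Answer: $-59$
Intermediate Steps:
$-7 - 52 = -59$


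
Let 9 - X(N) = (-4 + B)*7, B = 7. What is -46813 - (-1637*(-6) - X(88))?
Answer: -56647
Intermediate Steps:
X(N) = -12 (X(N) = 9 - (-4 + 7)*7 = 9 - 3*7 = 9 - 1*21 = 9 - 21 = -12)
-46813 - (-1637*(-6) - X(88)) = -46813 - (-1637*(-6) - 1*(-12)) = -46813 - (9822 + 12) = -46813 - 1*9834 = -46813 - 9834 = -56647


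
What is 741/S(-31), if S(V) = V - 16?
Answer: -741/47 ≈ -15.766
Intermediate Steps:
S(V) = -16 + V
741/S(-31) = 741/(-16 - 31) = 741/(-47) = 741*(-1/47) = -741/47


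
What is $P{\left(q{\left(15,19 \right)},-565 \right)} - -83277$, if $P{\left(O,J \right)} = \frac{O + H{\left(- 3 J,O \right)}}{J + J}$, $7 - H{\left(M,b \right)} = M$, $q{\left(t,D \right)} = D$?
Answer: $\frac{94104679}{1130} \approx 83279.0$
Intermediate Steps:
$H{\left(M,b \right)} = 7 - M$
$P{\left(O,J \right)} = \frac{7 + O + 3 J}{2 J}$ ($P{\left(O,J \right)} = \frac{O - \left(-7 - 3 J\right)}{J + J} = \frac{O + \left(7 + 3 J\right)}{2 J} = \left(7 + O + 3 J\right) \frac{1}{2 J} = \frac{7 + O + 3 J}{2 J}$)
$P{\left(q{\left(15,19 \right)},-565 \right)} - -83277 = \frac{7 + 19 + 3 \left(-565\right)}{2 \left(-565\right)} - -83277 = \frac{1}{2} \left(- \frac{1}{565}\right) \left(7 + 19 - 1695\right) + 83277 = \frac{1}{2} \left(- \frac{1}{565}\right) \left(-1669\right) + 83277 = \frac{1669}{1130} + 83277 = \frac{94104679}{1130}$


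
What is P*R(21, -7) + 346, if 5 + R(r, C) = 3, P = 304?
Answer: -262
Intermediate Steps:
R(r, C) = -2 (R(r, C) = -5 + 3 = -2)
P*R(21, -7) + 346 = 304*(-2) + 346 = -608 + 346 = -262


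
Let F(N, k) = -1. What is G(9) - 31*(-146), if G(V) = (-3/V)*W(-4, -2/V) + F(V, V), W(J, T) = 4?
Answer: 13571/3 ≈ 4523.7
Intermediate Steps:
G(V) = -1 - 12/V (G(V) = -3/V*4 - 1 = -12/V - 1 = -1 - 12/V)
G(9) - 31*(-146) = (-12 - 1*9)/9 - 31*(-146) = (-12 - 9)/9 + 4526 = (1/9)*(-21) + 4526 = -7/3 + 4526 = 13571/3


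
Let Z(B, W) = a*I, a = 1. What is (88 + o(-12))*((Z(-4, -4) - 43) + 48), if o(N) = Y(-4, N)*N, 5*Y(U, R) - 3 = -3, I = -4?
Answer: 88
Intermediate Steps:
Y(U, R) = 0 (Y(U, R) = ⅗ + (⅕)*(-3) = ⅗ - ⅗ = 0)
Z(B, W) = -4 (Z(B, W) = 1*(-4) = -4)
o(N) = 0 (o(N) = 0*N = 0)
(88 + o(-12))*((Z(-4, -4) - 43) + 48) = (88 + 0)*((-4 - 43) + 48) = 88*(-47 + 48) = 88*1 = 88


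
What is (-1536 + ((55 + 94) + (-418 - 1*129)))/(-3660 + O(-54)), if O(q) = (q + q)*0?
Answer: 967/1830 ≈ 0.52842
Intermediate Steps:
O(q) = 0 (O(q) = (2*q)*0 = 0)
(-1536 + ((55 + 94) + (-418 - 1*129)))/(-3660 + O(-54)) = (-1536 + ((55 + 94) + (-418 - 1*129)))/(-3660 + 0) = (-1536 + (149 + (-418 - 129)))/(-3660) = (-1536 + (149 - 547))*(-1/3660) = (-1536 - 398)*(-1/3660) = -1934*(-1/3660) = 967/1830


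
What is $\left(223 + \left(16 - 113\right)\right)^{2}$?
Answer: $15876$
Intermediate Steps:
$\left(223 + \left(16 - 113\right)\right)^{2} = \left(223 - 97\right)^{2} = 126^{2} = 15876$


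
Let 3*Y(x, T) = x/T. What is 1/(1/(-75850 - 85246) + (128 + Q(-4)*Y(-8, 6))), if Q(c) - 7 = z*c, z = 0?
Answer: 1449864/181071895 ≈ 0.0080071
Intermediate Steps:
Y(x, T) = x/(3*T) (Y(x, T) = (x/T)/3 = x/(3*T))
Q(c) = 7 (Q(c) = 7 + 0*c = 7 + 0 = 7)
1/(1/(-75850 - 85246) + (128 + Q(-4)*Y(-8, 6))) = 1/(1/(-75850 - 85246) + (128 + 7*((1/3)*(-8)/6))) = 1/(1/(-161096) + (128 + 7*((1/3)*(-8)*(1/6)))) = 1/(-1/161096 + (128 + 7*(-4/9))) = 1/(-1/161096 + (128 - 28/9)) = 1/(-1/161096 + 1124/9) = 1/(181071895/1449864) = 1449864/181071895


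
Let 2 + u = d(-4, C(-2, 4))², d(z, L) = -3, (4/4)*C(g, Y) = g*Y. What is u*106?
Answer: 742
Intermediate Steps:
C(g, Y) = Y*g (C(g, Y) = g*Y = Y*g)
u = 7 (u = -2 + (-3)² = -2 + 9 = 7)
u*106 = 7*106 = 742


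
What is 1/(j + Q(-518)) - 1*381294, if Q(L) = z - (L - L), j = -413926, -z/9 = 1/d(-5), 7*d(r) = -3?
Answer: -157819493071/413905 ≈ -3.8129e+5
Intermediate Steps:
d(r) = -3/7 (d(r) = (⅐)*(-3) = -3/7)
z = 21 (z = -9/(-3/7) = -9*(-7/3) = 21)
Q(L) = 21 (Q(L) = 21 - (L - L) = 21 - 1*0 = 21 + 0 = 21)
1/(j + Q(-518)) - 1*381294 = 1/(-413926 + 21) - 1*381294 = 1/(-413905) - 381294 = -1/413905 - 381294 = -157819493071/413905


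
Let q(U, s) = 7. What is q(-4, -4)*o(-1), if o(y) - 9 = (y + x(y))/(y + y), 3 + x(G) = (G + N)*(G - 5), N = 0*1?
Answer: 56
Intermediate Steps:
N = 0
x(G) = -3 + G*(-5 + G) (x(G) = -3 + (G + 0)*(G - 5) = -3 + G*(-5 + G))
o(y) = 9 + (-3 + y**2 - 4*y)/(2*y) (o(y) = 9 + (y + (-3 + y**2 - 5*y))/(y + y) = 9 + (-3 + y**2 - 4*y)/((2*y)) = 9 + (-3 + y**2 - 4*y)*(1/(2*y)) = 9 + (-3 + y**2 - 4*y)/(2*y))
q(-4, -4)*o(-1) = 7*(7 + (1/2)*(-1) - 3/2/(-1)) = 7*(7 - 1/2 - 3/2*(-1)) = 7*(7 - 1/2 + 3/2) = 7*8 = 56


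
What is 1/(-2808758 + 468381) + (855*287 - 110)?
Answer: 574035968674/2340377 ≈ 2.4528e+5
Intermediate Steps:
1/(-2808758 + 468381) + (855*287 - 110) = 1/(-2340377) + (245385 - 110) = -1/2340377 + 245275 = 574035968674/2340377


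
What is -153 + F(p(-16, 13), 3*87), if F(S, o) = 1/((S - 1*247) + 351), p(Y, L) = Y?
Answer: -13463/88 ≈ -152.99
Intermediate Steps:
F(S, o) = 1/(104 + S) (F(S, o) = 1/((S - 247) + 351) = 1/((-247 + S) + 351) = 1/(104 + S))
-153 + F(p(-16, 13), 3*87) = -153 + 1/(104 - 16) = -153 + 1/88 = -13463/88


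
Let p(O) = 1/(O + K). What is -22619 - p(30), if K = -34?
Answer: -90475/4 ≈ -22619.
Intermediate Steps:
p(O) = 1/(-34 + O) (p(O) = 1/(O - 34) = 1/(-34 + O))
-22619 - p(30) = -22619 - 1/(-34 + 30) = -22619 - 1/(-4) = -22619 - 1*(-1/4) = -22619 + 1/4 = -90475/4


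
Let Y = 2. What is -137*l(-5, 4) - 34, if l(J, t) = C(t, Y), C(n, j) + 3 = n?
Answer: -171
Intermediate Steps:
C(n, j) = -3 + n
l(J, t) = -3 + t
-137*l(-5, 4) - 34 = -137*(-3 + 4) - 34 = -137*1 - 34 = -137 - 34 = -171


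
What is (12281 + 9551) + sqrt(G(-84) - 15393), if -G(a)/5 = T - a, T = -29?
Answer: 21832 + 2*I*sqrt(3917) ≈ 21832.0 + 125.17*I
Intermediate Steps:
G(a) = 145 + 5*a (G(a) = -5*(-29 - a) = 145 + 5*a)
(12281 + 9551) + sqrt(G(-84) - 15393) = (12281 + 9551) + sqrt((145 + 5*(-84)) - 15393) = 21832 + sqrt((145 - 420) - 15393) = 21832 + sqrt(-275 - 15393) = 21832 + sqrt(-15668) = 21832 + 2*I*sqrt(3917)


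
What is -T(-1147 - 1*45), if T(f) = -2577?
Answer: 2577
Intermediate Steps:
-T(-1147 - 1*45) = -1*(-2577) = 2577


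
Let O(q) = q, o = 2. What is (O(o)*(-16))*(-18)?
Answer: 576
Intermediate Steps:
(O(o)*(-16))*(-18) = (2*(-16))*(-18) = -32*(-18) = 576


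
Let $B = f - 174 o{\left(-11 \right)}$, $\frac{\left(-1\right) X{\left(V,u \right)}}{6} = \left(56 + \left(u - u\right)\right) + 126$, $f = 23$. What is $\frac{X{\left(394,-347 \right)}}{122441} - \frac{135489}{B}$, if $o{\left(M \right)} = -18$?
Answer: $- \frac{16592853909}{386301355} \approx -42.953$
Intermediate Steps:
$X{\left(V,u \right)} = -1092$ ($X{\left(V,u \right)} = - 6 \left(\left(56 + \left(u - u\right)\right) + 126\right) = - 6 \left(\left(56 + 0\right) + 126\right) = - 6 \left(56 + 126\right) = \left(-6\right) 182 = -1092$)
$B = 3155$ ($B = 23 - -3132 = 23 + 3132 = 3155$)
$\frac{X{\left(394,-347 \right)}}{122441} - \frac{135489}{B} = - \frac{1092}{122441} - \frac{135489}{3155} = - \frac{16592853909}{386301355}$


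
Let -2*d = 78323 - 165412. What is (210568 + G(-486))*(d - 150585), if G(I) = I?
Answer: -22487282321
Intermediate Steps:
d = 87089/2 (d = -(78323 - 165412)/2 = -1/2*(-87089) = 87089/2 ≈ 43545.)
(210568 + G(-486))*(d - 150585) = (210568 - 486)*(87089/2 - 150585) = 210082*(-214081/2) = -22487282321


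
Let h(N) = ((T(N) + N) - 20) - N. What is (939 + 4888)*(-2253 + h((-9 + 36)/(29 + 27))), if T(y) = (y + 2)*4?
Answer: -184616841/14 ≈ -1.3187e+7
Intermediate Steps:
T(y) = 8 + 4*y (T(y) = (2 + y)*4 = 8 + 4*y)
h(N) = -12 + 4*N (h(N) = (((8 + 4*N) + N) - 20) - N = ((8 + 5*N) - 20) - N = (-12 + 5*N) - N = -12 + 4*N)
(939 + 4888)*(-2253 + h((-9 + 36)/(29 + 27))) = (939 + 4888)*(-2253 + (-12 + 4*((-9 + 36)/(29 + 27)))) = 5827*(-2253 + (-12 + 4*(27/56))) = 5827*(-2253 + (-12 + 27/14)) = 5827*(-2253 - 141/14) = 5827*(-31683/14) = -184616841/14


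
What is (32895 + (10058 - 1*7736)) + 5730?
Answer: 40947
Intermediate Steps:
(32895 + (10058 - 1*7736)) + 5730 = (32895 + (10058 - 7736)) + 5730 = (32895 + 2322) + 5730 = 35217 + 5730 = 40947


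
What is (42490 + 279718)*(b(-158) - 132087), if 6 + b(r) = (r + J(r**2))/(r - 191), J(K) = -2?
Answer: -14853884495776/349 ≈ -4.2561e+10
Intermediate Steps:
b(r) = -6 + (-2 + r)/(-191 + r) (b(r) = -6 + (r - 2)/(r - 191) = -6 + (-2 + r)/(-191 + r))
(42490 + 279718)*(b(-158) - 132087) = (42490 + 279718)*((1144 - 5*(-158))/(-191 - 158) - 132087) = 322208*((1144 + 790)/(-349) - 132087) = 322208*(-1/349*1934 - 132087) = 322208*(-1934/349 - 132087) = 322208*(-46100297/349) = -14853884495776/349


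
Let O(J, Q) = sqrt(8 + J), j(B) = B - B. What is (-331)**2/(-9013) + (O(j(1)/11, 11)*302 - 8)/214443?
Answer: -23494661627/1932774759 + 604*sqrt(2)/214443 ≈ -12.152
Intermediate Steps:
j(B) = 0
(-331)**2/(-9013) + (O(j(1)/11, 11)*302 - 8)/214443 = (-331)**2/(-9013) + (sqrt(8 + 0/11)*302 - 8)/214443 = 109561*(-1/9013) + (sqrt(8 + 0*(1/11))*302 - 8)*(1/214443) = -109561/9013 + (sqrt(8 + 0)*302 - 8)*(1/214443) = -109561/9013 + (sqrt(8)*302 - 8)*(1/214443) = -109561/9013 + ((2*sqrt(2))*302 - 8)*(1/214443) = -109561/9013 + (604*sqrt(2) - 8)*(1/214443) = -109561/9013 + (-8 + 604*sqrt(2))*(1/214443) = -109561/9013 + (-8/214443 + 604*sqrt(2)/214443) = -23494661627/1932774759 + 604*sqrt(2)/214443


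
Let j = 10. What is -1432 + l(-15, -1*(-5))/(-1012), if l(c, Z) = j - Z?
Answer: -1449189/1012 ≈ -1432.0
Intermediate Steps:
l(c, Z) = 10 - Z
-1432 + l(-15, -1*(-5))/(-1012) = -1432 + (10 - (-1)*(-5))/(-1012) = -1432 + (10 - 1*5)*(-1/1012) = -1432 + (10 - 5)*(-1/1012) = -1432 + 5*(-1/1012) = -1432 - 5/1012 = -1449189/1012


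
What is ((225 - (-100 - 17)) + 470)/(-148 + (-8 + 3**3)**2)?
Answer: 812/213 ≈ 3.8122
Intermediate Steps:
((225 - (-100 - 17)) + 470)/(-148 + (-8 + 3**3)**2) = ((225 - 1*(-117)) + 470)/(-148 + (-8 + 27)**2) = ((225 + 117) + 470)/(-148 + 19**2) = (342 + 470)/(-148 + 361) = 812/213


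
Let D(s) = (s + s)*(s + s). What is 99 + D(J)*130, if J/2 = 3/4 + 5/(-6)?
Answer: 1021/9 ≈ 113.44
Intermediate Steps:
J = -⅙ (J = 2*(3/4 + 5/(-6)) = 2*(3*(¼) + 5*(-⅙)) = 2*(¾ - ⅚) = 2*(-1/12) = -⅙ ≈ -0.16667)
D(s) = 4*s² (D(s) = (2*s)*(2*s) = 4*s²)
99 + D(J)*130 = 99 + (4*(-⅙)²)*130 = 99 + (4*(1/36))*130 = 99 + (⅑)*130 = 99 + 130/9 = 1021/9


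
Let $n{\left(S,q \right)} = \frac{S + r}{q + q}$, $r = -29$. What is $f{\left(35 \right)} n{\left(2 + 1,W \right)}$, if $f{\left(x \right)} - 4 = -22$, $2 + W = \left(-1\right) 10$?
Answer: $- \frac{39}{2} \approx -19.5$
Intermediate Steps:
$W = -12$ ($W = -2 - 10 = -12$)
$f{\left(x \right)} = -18$ ($f{\left(x \right)} = 4 - 22 = -18$)
$n{\left(S,q \right)} = \frac{-29 + S}{2 q}$ ($n{\left(S,q \right)} = \frac{S - 29}{q + q} = \frac{-29 + S}{2 q}$)
$f{\left(35 \right)} n{\left(2 + 1,W \right)} = - 18 \frac{-29 + \left(2 + 1\right)}{2 \left(-12\right)} = - 18 \cdot \frac{1}{2} \left(- \frac{1}{12}\right) \left(-29 + 3\right) = - 18 \cdot \frac{1}{2} \left(- \frac{1}{12}\right) \left(-26\right) = \left(-18\right) \frac{13}{12} = - \frac{39}{2}$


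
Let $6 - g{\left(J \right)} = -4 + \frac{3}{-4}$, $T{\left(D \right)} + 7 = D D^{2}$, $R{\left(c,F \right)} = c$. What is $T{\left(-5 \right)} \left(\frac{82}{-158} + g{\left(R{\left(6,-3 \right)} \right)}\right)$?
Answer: $- \frac{106689}{79} \approx -1350.5$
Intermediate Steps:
$T{\left(D \right)} = -7 + D^{3}$ ($T{\left(D \right)} = -7 + D D^{2} = -7 + D^{3}$)
$g{\left(J \right)} = \frac{43}{4}$ ($g{\left(J \right)} = 6 - \left(-4 + \frac{3}{-4}\right) = 6 - \left(-4 + 3 \left(- \frac{1}{4}\right)\right) = 6 - \left(-4 - \frac{3}{4}\right) = 6 - - \frac{19}{4} = 6 + \frac{19}{4} = \frac{43}{4}$)
$T{\left(-5 \right)} \left(\frac{82}{-158} + g{\left(R{\left(6,-3 \right)} \right)}\right) = \left(-7 + \left(-5\right)^{3}\right) \left(\frac{82}{-158} + \frac{43}{4}\right) = \left(-7 - 125\right) \left(82 \left(- \frac{1}{158}\right) + \frac{43}{4}\right) = - 132 \left(- \frac{41}{79} + \frac{43}{4}\right) = \left(-132\right) \frac{3233}{316} = - \frac{106689}{79}$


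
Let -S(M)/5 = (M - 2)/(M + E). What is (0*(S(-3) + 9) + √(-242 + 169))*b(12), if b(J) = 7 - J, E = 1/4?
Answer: -5*I*√73 ≈ -42.72*I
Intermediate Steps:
E = ¼ ≈ 0.25000
S(M) = -5*(-2 + M)/(¼ + M) (S(M) = -5*(M - 2)/(M + ¼) = -5*(-2 + M)/(¼ + M))
(0*(S(-3) + 9) + √(-242 + 169))*b(12) = (0*(20*(2 - 1*(-3))/(1 + 4*(-3)) + 9) + √(-242 + 169))*(7 - 1*12) = (0*(20*(2 + 3)/(1 - 12) + 9) + √(-73))*(7 - 12) = (0*(20*5/(-11) + 9) + I*√73)*(-5) = (0*(20*(-1/11)*5 + 9) + I*√73)*(-5) = (0*(-100/11 + 9) + I*√73)*(-5) = (0*(-1/11) + I*√73)*(-5) = (0 + I*√73)*(-5) = (I*√73)*(-5) = -5*I*√73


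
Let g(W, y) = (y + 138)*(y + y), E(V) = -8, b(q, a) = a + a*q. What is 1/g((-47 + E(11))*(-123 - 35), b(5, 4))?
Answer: 1/7776 ≈ 0.00012860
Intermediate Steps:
g(W, y) = 2*y*(138 + y) (g(W, y) = (138 + y)*(2*y) = 2*y*(138 + y))
1/g((-47 + E(11))*(-123 - 35), b(5, 4)) = 1/(2*(4*(1 + 5))*(138 + 4*(1 + 5))) = 1/(2*(4*6)*(138 + 4*6)) = 1/(2*24*(138 + 24)) = 1/(2*24*162) = 1/7776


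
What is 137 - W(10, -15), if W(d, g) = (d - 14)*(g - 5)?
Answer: 57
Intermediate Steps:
W(d, g) = (-14 + d)*(-5 + g)
137 - W(10, -15) = 137 - (70 - 14*(-15) - 5*10 + 10*(-15)) = 137 - (70 + 210 - 50 - 150) = 137 - 1*80 = 137 - 80 = 57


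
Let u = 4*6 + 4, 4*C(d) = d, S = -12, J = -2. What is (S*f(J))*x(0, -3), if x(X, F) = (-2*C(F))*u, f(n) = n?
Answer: 1008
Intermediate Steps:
C(d) = d/4
u = 28 (u = 24 + 4 = 28)
x(X, F) = -14*F (x(X, F) = -F/2*28 = -14*F)
(S*f(J))*x(0, -3) = (-12*(-2))*(-14*(-3)) = 24*42 = 1008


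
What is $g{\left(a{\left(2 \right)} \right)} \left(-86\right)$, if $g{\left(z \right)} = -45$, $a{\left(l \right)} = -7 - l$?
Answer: $3870$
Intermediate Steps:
$g{\left(a{\left(2 \right)} \right)} \left(-86\right) = \left(-45\right) \left(-86\right) = 3870$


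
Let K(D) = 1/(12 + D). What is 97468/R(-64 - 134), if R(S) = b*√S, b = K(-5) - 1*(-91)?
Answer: -170569*I*√22/10527 ≈ -75.999*I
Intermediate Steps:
b = 638/7 (b = 1/(12 - 5) - 1*(-91) = 1/7 + 91 = ⅐ + 91 = 638/7 ≈ 91.143)
R(S) = 638*√S/7
97468/R(-64 - 134) = 97468/((638*√(-64 - 134)/7)) = 97468/((638*√(-198)/7)) = 97468/((638*(3*I*√22)/7)) = 97468/((1914*I*√22/7)) = 97468*(-7*I*√22/42108) = -170569*I*√22/10527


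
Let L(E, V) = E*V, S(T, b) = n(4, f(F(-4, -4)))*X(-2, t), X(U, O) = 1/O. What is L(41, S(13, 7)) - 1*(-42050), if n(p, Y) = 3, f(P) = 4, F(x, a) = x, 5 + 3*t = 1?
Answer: 167831/4 ≈ 41958.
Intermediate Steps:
t = -4/3 (t = -5/3 + (1/3)*1 = -5/3 + 1/3 = -4/3 ≈ -1.3333)
S(T, b) = -9/4 (S(T, b) = 3/(-4/3) = 3*(-3/4) = -9/4)
L(41, S(13, 7)) - 1*(-42050) = 41*(-9/4) - 1*(-42050) = -369/4 + 42050 = 167831/4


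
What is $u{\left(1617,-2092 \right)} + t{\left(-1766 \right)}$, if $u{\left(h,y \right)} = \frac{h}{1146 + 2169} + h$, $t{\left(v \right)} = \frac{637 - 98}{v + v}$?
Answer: $\frac{6312232773}{3902860} \approx 1617.3$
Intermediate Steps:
$t{\left(v \right)} = \frac{539}{2 v}$
$u{\left(h,y \right)} = \frac{3316 h}{3315}$ ($u{\left(h,y \right)} = \frac{h}{3315} + h = \frac{3316 h}{3315}$)
$u{\left(1617,-2092 \right)} + t{\left(-1766 \right)} = \frac{3316}{3315} \cdot 1617 + \frac{539}{2 \left(-1766\right)} = \frac{1787324}{1105} + \frac{539}{2} \left(- \frac{1}{1766}\right) = \frac{1787324}{1105} - \frac{539}{3532} = \frac{6312232773}{3902860}$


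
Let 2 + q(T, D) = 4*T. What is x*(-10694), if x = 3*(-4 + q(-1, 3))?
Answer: 320820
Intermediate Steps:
q(T, D) = -2 + 4*T
x = -30 (x = 3*(-4 + (-2 + 4*(-1))) = 3*(-4 + (-2 - 4)) = 3*(-4 - 6) = 3*(-10) = -30)
x*(-10694) = -30*(-10694) = 320820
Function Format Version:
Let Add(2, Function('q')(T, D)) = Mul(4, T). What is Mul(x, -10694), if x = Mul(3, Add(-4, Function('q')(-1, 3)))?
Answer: 320820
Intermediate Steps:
Function('q')(T, D) = Add(-2, Mul(4, T))
x = -30 (x = Mul(3, Add(-4, Add(-2, Mul(4, -1)))) = Mul(3, Add(-4, Add(-2, -4))) = Mul(3, Add(-4, -6)) = Mul(3, -10) = -30)
Mul(x, -10694) = Mul(-30, -10694) = 320820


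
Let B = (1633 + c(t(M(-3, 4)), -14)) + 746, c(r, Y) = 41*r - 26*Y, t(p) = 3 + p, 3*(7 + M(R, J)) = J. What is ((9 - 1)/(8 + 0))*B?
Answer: 7901/3 ≈ 2633.7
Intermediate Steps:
M(R, J) = -7 + J/3
c(r, Y) = -26*Y + 41*r
B = 7901/3 (B = (1633 + (-26*(-14) + 41*(3 + (-7 + (1/3)*4)))) + 746 = (1633 + (364 + 41*(3 + (-7 + 4/3)))) + 746 = (1633 + (364 + 41*(3 - 17/3))) + 746 = (1633 + (364 + 41*(-8/3))) + 746 = (1633 + (364 - 328/3)) + 746 = (1633 + 764/3) + 746 = 5663/3 + 746 = 7901/3 ≈ 2633.7)
((9 - 1)/(8 + 0))*B = ((9 - 1)/(8 + 0))*(7901/3) = (8/8)*(7901/3) = (8*(1/8))*(7901/3) = 1*(7901/3) = 7901/3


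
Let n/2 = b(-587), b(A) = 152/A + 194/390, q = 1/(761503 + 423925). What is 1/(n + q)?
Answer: 135690016020/64722112409 ≈ 2.0965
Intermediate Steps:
q = 1/1185428 ≈ 8.4358e-7
b(A) = 97/195 + 152/A (b(A) = 152/A + 194*(1/390) = 152/A + 97/195 = 97/195 + 152/A)
n = 54598/114465 (n = 2*(97/195 + 152/(-587)) = 2*(97/195 + 152*(-1/587)) = 2*(97/195 - 152/587) = 2*(27299/114465) = 54598/114465 ≈ 0.47698)
1/(n + q) = 1/(54598/114465 + 1/1185428) = 1/(64722112409/135690016020) = 135690016020/64722112409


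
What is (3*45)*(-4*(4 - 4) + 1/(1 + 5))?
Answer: 45/2 ≈ 22.500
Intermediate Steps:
(3*45)*(-4*(4 - 4) + 1/(1 + 5)) = 135*(-4*0 + 1/6) = 135*(0 + ⅙) = 135*(⅙) = 45/2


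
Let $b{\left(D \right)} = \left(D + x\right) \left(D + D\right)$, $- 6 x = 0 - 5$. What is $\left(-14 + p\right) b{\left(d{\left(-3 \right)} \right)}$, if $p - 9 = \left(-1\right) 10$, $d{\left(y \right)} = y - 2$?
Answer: $-625$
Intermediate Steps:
$x = \frac{5}{6}$ ($x = - \frac{0 - 5}{6} = \left(- \frac{1}{6}\right) \left(-5\right) = \frac{5}{6} \approx 0.83333$)
$d{\left(y \right)} = -2 + y$
$b{\left(D \right)} = 2 D \left(\frac{5}{6} + D\right)$ ($b{\left(D \right)} = \left(D + \frac{5}{6}\right) \left(D + D\right) = \left(\frac{5}{6} + D\right) 2 D = 2 D \left(\frac{5}{6} + D\right)$)
$p = -1$ ($p = 9 - 10 = -1$)
$\left(-14 + p\right) b{\left(d{\left(-3 \right)} \right)} = \left(-14 - 1\right) \frac{\left(-2 - 3\right) \left(5 + 6 \left(-2 - 3\right)\right)}{3} = - 15 \cdot \frac{1}{3} \left(-5\right) \left(5 + 6 \left(-5\right)\right) = - 15 \cdot \frac{1}{3} \left(-5\right) \left(5 - 30\right) = - 15 \cdot \frac{1}{3} \left(-5\right) \left(-25\right) = \left(-15\right) \frac{125}{3} = -625$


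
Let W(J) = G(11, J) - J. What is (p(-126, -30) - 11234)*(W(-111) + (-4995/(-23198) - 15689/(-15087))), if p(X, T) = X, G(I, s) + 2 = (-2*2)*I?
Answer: -131710950805360/174994113 ≈ -7.5266e+5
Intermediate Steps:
G(I, s) = -2 - 4*I (G(I, s) = -2 + (-2*2)*I = -2 - 4*I)
W(J) = -46 - J (W(J) = (-2 - 4*11) - J = (-2 - 44) - J = -46 - J)
(p(-126, -30) - 11234)*(W(-111) + (-4995/(-23198) - 15689/(-15087))) = (-126 - 11234)*((-46 - 1*(-111)) + (-4995/(-23198) - 15689/(-15087))) = -11360*((-46 + 111) + (-4995*(-1/23198) - 15689*(-1/15087))) = -11360*(65 + (4995/23198 + 15689/15087)) = -11360*(65 + 439312987/349988226) = -11360*23188547677/349988226 = -131710950805360/174994113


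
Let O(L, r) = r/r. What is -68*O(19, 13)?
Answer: -68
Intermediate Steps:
O(L, r) = 1
-68*O(19, 13) = -68*1 = -68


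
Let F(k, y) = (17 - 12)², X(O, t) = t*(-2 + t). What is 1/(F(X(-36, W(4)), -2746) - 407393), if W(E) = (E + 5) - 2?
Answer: -1/407368 ≈ -2.4548e-6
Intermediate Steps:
W(E) = 3 + E (W(E) = (5 + E) - 2 = 3 + E)
F(k, y) = 25 (F(k, y) = 5² = 25)
1/(F(X(-36, W(4)), -2746) - 407393) = 1/(25 - 407393) = 1/(-407368) = -1/407368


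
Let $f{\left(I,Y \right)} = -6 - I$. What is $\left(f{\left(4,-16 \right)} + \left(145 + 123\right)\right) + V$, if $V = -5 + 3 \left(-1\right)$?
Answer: $250$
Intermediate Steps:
$V = -8$ ($V = -5 - 3 = -8$)
$\left(f{\left(4,-16 \right)} + \left(145 + 123\right)\right) + V = \left(\left(-6 - 4\right) + \left(145 + 123\right)\right) - 8 = \left(\left(-6 - 4\right) + 268\right) - 8 = \left(-10 + 268\right) - 8 = 258 - 8 = 250$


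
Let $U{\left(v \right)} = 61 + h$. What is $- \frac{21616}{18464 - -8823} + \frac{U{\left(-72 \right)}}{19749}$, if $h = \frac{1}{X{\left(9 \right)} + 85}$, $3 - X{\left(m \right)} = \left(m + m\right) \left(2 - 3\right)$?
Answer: $- \frac{1554287575}{1969739382} \approx -0.78908$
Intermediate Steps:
$X{\left(m \right)} = 3 + 2 m$ ($X{\left(m \right)} = 3 - \left(m + m\right) \left(2 - 3\right) = 3 - 2 m \left(-1\right) = 3 - - 2 m = 3 + 2 m$)
$h = \frac{1}{106}$ ($h = \frac{1}{\left(3 + 2 \cdot 9\right) + 85} = \frac{1}{\left(3 + 18\right) + 85} = \frac{1}{21 + 85} = \frac{1}{106} \approx 0.009434$)
$U{\left(v \right)} = \frac{6467}{106}$ ($U{\left(v \right)} = 61 + \frac{1}{106} = \frac{6467}{106}$)
$- \frac{21616}{18464 - -8823} + \frac{U{\left(-72 \right)}}{19749} = - \frac{21616}{18464 - -8823} + \frac{6467}{106 \cdot 19749} = - \frac{21616}{18464 + 8823} + \frac{6467}{106} \cdot \frac{1}{19749} = - \frac{21616}{27287} + \frac{223}{72186} = - \frac{1554287575}{1969739382}$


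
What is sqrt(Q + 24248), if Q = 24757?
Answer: 99*sqrt(5) ≈ 221.37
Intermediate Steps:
sqrt(Q + 24248) = sqrt(24757 + 24248) = sqrt(49005) = 99*sqrt(5)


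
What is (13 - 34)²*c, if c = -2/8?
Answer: -441/4 ≈ -110.25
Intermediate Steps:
c = -¼ (c = -2*⅛ = -¼ ≈ -0.25000)
(13 - 34)²*c = (13 - 34)²*(-¼) = (-21)²*(-¼) = 441*(-¼) = -441/4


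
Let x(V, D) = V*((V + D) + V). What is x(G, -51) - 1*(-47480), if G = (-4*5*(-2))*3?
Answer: 70160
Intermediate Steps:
G = 120 (G = -20*(-2)*3 = 40*3 = 120)
x(V, D) = V*(D + 2*V) (x(V, D) = V*((D + V) + V) = V*(D + 2*V))
x(G, -51) - 1*(-47480) = 120*(-51 + 2*120) - 1*(-47480) = 120*(-51 + 240) + 47480 = 120*189 + 47480 = 22680 + 47480 = 70160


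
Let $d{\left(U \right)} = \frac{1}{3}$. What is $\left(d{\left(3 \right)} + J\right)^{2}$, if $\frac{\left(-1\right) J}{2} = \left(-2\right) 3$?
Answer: $\frac{1369}{9} \approx 152.11$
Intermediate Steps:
$d{\left(U \right)} = \frac{1}{3}$
$J = 12$ ($J = - 2 \left(\left(-2\right) 3\right) = \left(-2\right) \left(-6\right) = 12$)
$\left(d{\left(3 \right)} + J\right)^{2} = \left(\frac{1}{3} + 12\right)^{2} = \left(\frac{37}{3}\right)^{2} = \frac{1369}{9}$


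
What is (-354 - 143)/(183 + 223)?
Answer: -71/58 ≈ -1.2241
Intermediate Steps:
(-354 - 143)/(183 + 223) = -497/406 = -497*1/406 = -71/58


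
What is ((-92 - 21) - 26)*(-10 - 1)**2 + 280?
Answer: -16539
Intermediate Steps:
((-92 - 21) - 26)*(-10 - 1)**2 + 280 = (-113 - 26)*(-11)**2 + 280 = -139*121 + 280 = -16819 + 280 = -16539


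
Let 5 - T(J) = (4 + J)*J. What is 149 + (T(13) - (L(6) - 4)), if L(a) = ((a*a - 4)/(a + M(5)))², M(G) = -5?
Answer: -1087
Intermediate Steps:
T(J) = 5 - J*(4 + J) (T(J) = 5 - (4 + J)*J = 5 - J*(4 + J))
L(a) = (-4 + a²)²/(-5 + a)² (L(a) = ((a*a - 4)/(a - 5))² = ((a² - 4)/(-5 + a))² = ((-4 + a²)/(-5 + a))² = (-4 + a²)²/(-5 + a)²)
149 + (T(13) - (L(6) - 4)) = 149 + ((5 - 1*13² - 4*13) - ((-4 + 6²)²/(-5 + 6)² - 4)) = 149 + ((5 - 1*169 - 52) - ((-4 + 36)²/1² - 4)) = 149 + ((5 - 169 - 52) - (1*32² - 4)) = 149 + (-216 - (1*1024 - 4)) = 149 + (-216 - (1024 - 4)) = 149 + (-216 - 1*1020) = 149 + (-216 - 1020) = 149 - 1236 = -1087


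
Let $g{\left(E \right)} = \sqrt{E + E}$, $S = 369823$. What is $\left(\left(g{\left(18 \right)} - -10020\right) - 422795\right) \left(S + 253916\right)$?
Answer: $-257460123291$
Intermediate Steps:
$g{\left(E \right)} = \sqrt{2} \sqrt{E}$ ($g{\left(E \right)} = \sqrt{2 E} = \sqrt{2} \sqrt{E}$)
$\left(\left(g{\left(18 \right)} - -10020\right) - 422795\right) \left(S + 253916\right) = \left(\left(\sqrt{2} \sqrt{18} - -10020\right) - 422795\right) \left(369823 + 253916\right) = \left(\left(\sqrt{2} \cdot 3 \sqrt{2} + 10020\right) - 422795\right) 623739 = \left(\left(6 + 10020\right) - 422795\right) 623739 = \left(10026 - 422795\right) 623739 = \left(-412769\right) 623739 = -257460123291$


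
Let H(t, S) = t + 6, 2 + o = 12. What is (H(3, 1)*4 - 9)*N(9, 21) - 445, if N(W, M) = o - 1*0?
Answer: -175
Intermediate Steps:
o = 10 (o = -2 + 12 = 10)
H(t, S) = 6 + t
N(W, M) = 10 (N(W, M) = 10 - 1*0 = 10 + 0 = 10)
(H(3, 1)*4 - 9)*N(9, 21) - 445 = ((6 + 3)*4 - 9)*10 - 445 = (9*4 - 9)*10 - 445 = (36 - 9)*10 - 445 = 27*10 - 445 = 270 - 445 = -175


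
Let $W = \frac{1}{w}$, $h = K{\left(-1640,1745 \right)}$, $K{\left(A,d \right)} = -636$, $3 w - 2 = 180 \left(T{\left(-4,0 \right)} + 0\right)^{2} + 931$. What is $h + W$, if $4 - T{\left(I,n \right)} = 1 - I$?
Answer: $- \frac{235955}{371} \approx -636.0$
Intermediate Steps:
$T{\left(I,n \right)} = 3 + I$ ($T{\left(I,n \right)} = 4 - \left(1 - I\right) = 4 + \left(-1 + I\right) = 3 + I$)
$w = 371$ ($w = \frac{2}{3} + \frac{180 \left(\left(3 - 4\right) + 0\right)^{2} + 931}{3} = \frac{2}{3} + \frac{180 \left(-1 + 0\right)^{2} + 931}{3} = \frac{2}{3} + \frac{180 \left(-1\right)^{2} + 931}{3} = \frac{2}{3} + \frac{180 \cdot 1 + 931}{3} = \frac{2}{3} + \frac{180 + 931}{3} = \frac{2}{3} + \frac{1}{3} \cdot 1111 = \frac{2}{3} + \frac{1111}{3} = 371$)
$h = -636$
$W = \frac{1}{371} \approx 0.0026954$
$h + W = -636 + \frac{1}{371} = - \frac{235955}{371}$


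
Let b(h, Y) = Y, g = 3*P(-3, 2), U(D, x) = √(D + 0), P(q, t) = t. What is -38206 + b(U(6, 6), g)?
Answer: -38200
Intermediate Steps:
U(D, x) = √D
g = 6 (g = 3*2 = 6)
-38206 + b(U(6, 6), g) = -38206 + 6 = -38200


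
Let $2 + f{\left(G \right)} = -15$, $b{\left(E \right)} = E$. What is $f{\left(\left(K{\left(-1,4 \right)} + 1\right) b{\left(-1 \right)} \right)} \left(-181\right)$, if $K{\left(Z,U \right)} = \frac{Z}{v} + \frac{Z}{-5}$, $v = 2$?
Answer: $3077$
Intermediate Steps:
$K{\left(Z,U \right)} = \frac{3 Z}{10}$ ($K{\left(Z,U \right)} = \frac{Z}{2} + \frac{Z}{-5} = Z \frac{1}{2} + Z \left(- \frac{1}{5}\right) = \frac{Z}{2} - \frac{Z}{5} = \frac{3 Z}{10}$)
$f{\left(G \right)} = -17$ ($f{\left(G \right)} = -2 - 15 = -17$)
$f{\left(\left(K{\left(-1,4 \right)} + 1\right) b{\left(-1 \right)} \right)} \left(-181\right) = \left(-17\right) \left(-181\right) = 3077$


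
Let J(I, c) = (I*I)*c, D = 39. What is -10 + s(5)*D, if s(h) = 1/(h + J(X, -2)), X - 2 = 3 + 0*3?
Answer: -163/15 ≈ -10.867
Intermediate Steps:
X = 5 (X = 2 + (3 + 0*3) = 2 + (3 + 0) = 2 + 3 = 5)
J(I, c) = c*I² (J(I, c) = I²*c = c*I²)
s(h) = 1/(-50 + h) (s(h) = 1/(h - 2*5²) = 1/(h - 2*25) = 1/(h - 50) = 1/(-50 + h))
-10 + s(5)*D = -10 + 39/(-50 + 5) = -10 + 39/(-45) = -10 - 1/45*39 = -10 - 13/15 = -163/15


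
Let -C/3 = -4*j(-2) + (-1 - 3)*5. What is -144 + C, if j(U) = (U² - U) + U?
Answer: -36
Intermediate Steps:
j(U) = U²
C = 108 (C = -3*(-4*(-2)² + (-1 - 3)*5) = -3*(-4*4 - 4*5) = -3*(-16 - 20) = -3*(-36) = 108)
-144 + C = -144 + 108 = -36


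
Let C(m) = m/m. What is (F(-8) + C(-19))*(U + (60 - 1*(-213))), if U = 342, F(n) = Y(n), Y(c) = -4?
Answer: -1845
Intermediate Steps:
F(n) = -4
C(m) = 1
(F(-8) + C(-19))*(U + (60 - 1*(-213))) = (-4 + 1)*(342 + (60 - 1*(-213))) = -3*(342 + (60 + 213)) = -3*(342 + 273) = -3*615 = -1845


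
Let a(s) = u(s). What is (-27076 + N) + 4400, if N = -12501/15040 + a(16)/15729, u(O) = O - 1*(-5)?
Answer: -255453581169/11264960 ≈ -22677.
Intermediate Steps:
u(O) = 5 + O (u(O) = O + 5 = 5 + O)
a(s) = 5 + s
N = -9348209/11264960 (N = -12501/15040 + (5 + 16)/15729 = -12501*1/15040 + 21*(1/15729) = -12501/15040 + 1/749 = -9348209/11264960 ≈ -0.82985)
(-27076 + N) + 4400 = (-27076 - 9348209/11264960) + 4400 = -305019405169/11264960 + 4400 = -255453581169/11264960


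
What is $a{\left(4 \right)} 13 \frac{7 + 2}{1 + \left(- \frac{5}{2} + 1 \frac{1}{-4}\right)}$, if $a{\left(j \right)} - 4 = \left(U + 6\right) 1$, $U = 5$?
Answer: $- \frac{7020}{7} \approx -1002.9$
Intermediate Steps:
$a{\left(j \right)} = 15$ ($a{\left(j \right)} = 4 + \left(5 + 6\right) 1 = 4 + 11 \cdot 1 = 4 + 11 = 15$)
$a{\left(4 \right)} 13 \frac{7 + 2}{1 + \left(- \frac{5}{2} + 1 \frac{1}{-4}\right)} = 15 \cdot 13 \frac{7 + 2}{1 + \left(- \frac{5}{2} + 1 \frac{1}{-4}\right)} = 195 \frac{9}{1 + \left(\left(-5\right) \frac{1}{2} + 1 \left(- \frac{1}{4}\right)\right)} = 195 \frac{9}{1 - \frac{11}{4}} = 195 \frac{9}{- \frac{7}{4}} = 195 \cdot 9 \left(- \frac{4}{7}\right) = 195 \left(- \frac{36}{7}\right) = - \frac{7020}{7}$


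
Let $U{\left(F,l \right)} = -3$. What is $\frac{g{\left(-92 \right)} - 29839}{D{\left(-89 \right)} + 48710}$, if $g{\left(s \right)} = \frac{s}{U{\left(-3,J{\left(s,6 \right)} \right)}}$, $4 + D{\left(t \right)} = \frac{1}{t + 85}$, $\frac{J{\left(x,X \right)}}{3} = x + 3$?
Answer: $- \frac{357700}{584469} \approx -0.61201$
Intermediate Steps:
$J{\left(x,X \right)} = 9 + 3 x$ ($J{\left(x,X \right)} = 3 \left(x + 3\right) = 3 \left(3 + x\right) = 9 + 3 x$)
$D{\left(t \right)} = -4 + \frac{1}{85 + t}$ ($D{\left(t \right)} = -4 + \frac{1}{t + 85} = -4 + \frac{1}{85 + t}$)
$g{\left(s \right)} = - \frac{s}{3}$ ($g{\left(s \right)} = \frac{s}{-3} = s \left(- \frac{1}{3}\right) = - \frac{s}{3}$)
$\frac{g{\left(-92 \right)} - 29839}{D{\left(-89 \right)} + 48710} = \frac{\left(- \frac{1}{3}\right) \left(-92\right) - 29839}{\frac{-339 - -356}{85 - 89} + 48710} = \frac{\frac{92}{3} - 29839}{\frac{-339 + 356}{-4} + 48710} = - \frac{89425}{3 \left(\left(- \frac{1}{4}\right) 17 + 48710\right)} = - \frac{89425}{3 \left(- \frac{17}{4} + 48710\right)} = - \frac{89425}{3 \cdot \frac{194823}{4}} = \left(- \frac{89425}{3}\right) \frac{4}{194823} = - \frac{357700}{584469}$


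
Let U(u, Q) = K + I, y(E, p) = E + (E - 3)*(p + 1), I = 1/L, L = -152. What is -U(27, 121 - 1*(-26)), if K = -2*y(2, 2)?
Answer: -303/152 ≈ -1.9934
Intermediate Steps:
I = -1/152 (I = 1/(-152) = -1/152 ≈ -0.0065789)
y(E, p) = E + (1 + p)*(-3 + E) (y(E, p) = E + (-3 + E)*(1 + p) = E + (1 + p)*(-3 + E))
K = 2 (K = -2*(-3 - 3*2 + 2*2 + 2*2) = -2*(-3 - 6 + 4 + 4) = -2*(-1) = 2)
U(u, Q) = 303/152 (U(u, Q) = 2 - 1/152 = 303/152)
-U(27, 121 - 1*(-26)) = -1*303/152 = -303/152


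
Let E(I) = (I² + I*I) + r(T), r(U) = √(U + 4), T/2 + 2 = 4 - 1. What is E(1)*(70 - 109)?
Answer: -78 - 39*√6 ≈ -173.53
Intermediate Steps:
T = 2 (T = -4 + 2*(4 - 1) = -4 + 2*3 = -4 + 6 = 2)
r(U) = √(4 + U)
E(I) = √6 + 2*I² (E(I) = (I² + I*I) + √(4 + 2) = (I² + I²) + √6 = 2*I² + √6 = √6 + 2*I²)
E(1)*(70 - 109) = (√6 + 2*1²)*(70 - 109) = (√6 + 2*1)*(-39) = (√6 + 2)*(-39) = (2 + √6)*(-39) = -78 - 39*√6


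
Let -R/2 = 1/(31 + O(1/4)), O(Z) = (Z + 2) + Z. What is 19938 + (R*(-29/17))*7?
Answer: 22710194/1139 ≈ 19939.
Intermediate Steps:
O(Z) = 2 + 2*Z (O(Z) = (2 + Z) + Z = 2 + 2*Z)
R = -4/67 (R = -2/(31 + (2 + 2/4)) = -2/(31 + (2 + 2*(1/4))) = -2/(31 + (2 + 1/2)) = -2/(31 + 5/2) = -2/67/2 = -2*2/67 = -4/67 ≈ -0.059702)
19938 + (R*(-29/17))*7 = 19938 - (-116)/(67*17)*7 = 19938 - 4/67*(-29/17)*7 = 19938 + (116/1139)*7 = 19938 + 812/1139 = 22710194/1139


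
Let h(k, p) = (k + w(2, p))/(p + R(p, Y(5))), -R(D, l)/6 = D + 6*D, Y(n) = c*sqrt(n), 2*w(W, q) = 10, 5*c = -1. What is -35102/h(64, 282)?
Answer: 135283108/23 ≈ 5.8819e+6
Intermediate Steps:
c = -1/5 (c = (1/5)*(-1) = -1/5 ≈ -0.20000)
w(W, q) = 5 (w(W, q) = (1/2)*10 = 5)
Y(n) = -sqrt(n)/5
R(D, l) = -42*D (R(D, l) = -6*(D + 6*D) = -42*D)
h(k, p) = -(5 + k)/(41*p) (h(k, p) = (k + 5)/(p - 42*p) = (5 + k)/((-41*p)) = (5 + k)*(-1/(41*p)) = -(5 + k)/(41*p))
-35102/h(64, 282) = -35102*11562/(-5 - 1*64) = -35102*11562/(-5 - 64) = -35102/((1/41)*(1/282)*(-69)) = -35102/(-23/3854) = -35102*(-3854/23) = 135283108/23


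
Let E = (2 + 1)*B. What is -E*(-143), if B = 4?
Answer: 1716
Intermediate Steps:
E = 12 (E = (2 + 1)*4 = 3*4 = 12)
-E*(-143) = -12*(-143) = -1*(-1716) = 1716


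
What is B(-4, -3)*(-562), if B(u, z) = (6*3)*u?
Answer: 40464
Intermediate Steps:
B(u, z) = 18*u
B(-4, -3)*(-562) = (18*(-4))*(-562) = -72*(-562) = 40464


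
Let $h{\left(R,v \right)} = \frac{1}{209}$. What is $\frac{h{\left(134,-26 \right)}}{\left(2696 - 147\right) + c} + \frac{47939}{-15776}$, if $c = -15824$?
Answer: $- \frac{133005572801}{43770117600} \approx -3.0387$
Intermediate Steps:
$h{\left(R,v \right)} = \frac{1}{209}$
$\frac{h{\left(134,-26 \right)}}{\left(2696 - 147\right) + c} + \frac{47939}{-15776} = \frac{1}{209 \left(\left(2696 - 147\right) - 15824\right)} + \frac{47939}{-15776} = \frac{1}{209 \left(2549 - 15824\right)} + 47939 \left(- \frac{1}{15776}\right) = \frac{1}{209 \left(-13275\right)} - \frac{47939}{15776} = \frac{1}{209} \left(- \frac{1}{13275}\right) - \frac{47939}{15776} = - \frac{1}{2774475} - \frac{47939}{15776} = - \frac{133005572801}{43770117600}$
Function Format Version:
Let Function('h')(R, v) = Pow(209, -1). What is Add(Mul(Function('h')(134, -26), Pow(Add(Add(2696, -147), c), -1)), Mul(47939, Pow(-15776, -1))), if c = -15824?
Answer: Rational(-133005572801, 43770117600) ≈ -3.0387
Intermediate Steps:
Function('h')(R, v) = Rational(1, 209)
Add(Mul(Function('h')(134, -26), Pow(Add(Add(2696, -147), c), -1)), Mul(47939, Pow(-15776, -1))) = Add(Mul(Rational(1, 209), Pow(Add(Add(2696, -147), -15824), -1)), Mul(47939, Pow(-15776, -1))) = Add(Mul(Rational(1, 209), Pow(Add(2549, -15824), -1)), Mul(47939, Rational(-1, 15776))) = Add(Mul(Rational(1, 209), Pow(-13275, -1)), Rational(-47939, 15776)) = Add(Mul(Rational(1, 209), Rational(-1, 13275)), Rational(-47939, 15776)) = Add(Rational(-1, 2774475), Rational(-47939, 15776)) = Rational(-133005572801, 43770117600)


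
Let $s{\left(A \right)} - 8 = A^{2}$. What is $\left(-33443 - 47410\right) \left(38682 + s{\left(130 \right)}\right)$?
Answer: $-4494618270$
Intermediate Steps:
$s{\left(A \right)} = 8 + A^{2}$
$\left(-33443 - 47410\right) \left(38682 + s{\left(130 \right)}\right) = \left(-33443 - 47410\right) \left(38682 + \left(8 + 130^{2}\right)\right) = - 80853 \left(38682 + \left(8 + 16900\right)\right) = - 80853 \left(38682 + 16908\right) = \left(-80853\right) 55590 = -4494618270$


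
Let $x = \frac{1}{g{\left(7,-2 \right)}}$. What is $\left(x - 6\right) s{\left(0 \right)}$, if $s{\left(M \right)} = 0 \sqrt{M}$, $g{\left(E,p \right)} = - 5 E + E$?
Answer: $0$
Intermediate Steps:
$g{\left(E,p \right)} = - 4 E$
$x = - \frac{1}{28}$ ($x = \frac{1}{\left(-4\right) 7} = \frac{1}{-28} = - \frac{1}{28} \approx -0.035714$)
$s{\left(M \right)} = 0$
$\left(x - 6\right) s{\left(0 \right)} = \left(- \frac{1}{28} - 6\right) 0 = \left(- \frac{169}{28}\right) 0 = 0$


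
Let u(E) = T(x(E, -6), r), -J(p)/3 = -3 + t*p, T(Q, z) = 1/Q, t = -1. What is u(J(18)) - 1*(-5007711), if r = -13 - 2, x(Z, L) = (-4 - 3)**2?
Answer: 245377840/49 ≈ 5.0077e+6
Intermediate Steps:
x(Z, L) = 49 (x(Z, L) = (-7)**2 = 49)
r = -15
J(p) = 9 + 3*p (J(p) = -3*(-3 - p) = 9 + 3*p)
u(E) = 1/49
u(J(18)) - 1*(-5007711) = 1/49 - 1*(-5007711) = 1/49 + 5007711 = 245377840/49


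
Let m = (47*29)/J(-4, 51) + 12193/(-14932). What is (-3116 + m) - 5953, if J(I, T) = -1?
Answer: -155782817/14932 ≈ -10433.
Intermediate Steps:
m = -20364509/14932 (m = (47*29)/(-1) + 12193/(-14932) = 1363*(-1) + 12193*(-1/14932) = -1363 - 12193/14932 = -20364509/14932 ≈ -1363.8)
(-3116 + m) - 5953 = (-3116 - 20364509/14932) - 5953 = -66892621/14932 - 5953 = -155782817/14932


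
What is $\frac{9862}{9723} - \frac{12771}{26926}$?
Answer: $\frac{141371779}{261801498} \approx 0.54$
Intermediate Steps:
$\frac{9862}{9723} - \frac{12771}{26926} = \frac{141371779}{261801498}$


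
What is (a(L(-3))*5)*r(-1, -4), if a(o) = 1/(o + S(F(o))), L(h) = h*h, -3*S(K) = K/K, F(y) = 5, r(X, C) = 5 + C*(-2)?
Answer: 15/2 ≈ 7.5000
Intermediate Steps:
r(X, C) = 5 - 2*C
S(K) = -⅓ (S(K) = -K/(3*K) = -⅓*1 = -⅓)
L(h) = h²
a(o) = 1/(-⅓ + o) (a(o) = 1/(o - ⅓) = 1/(-⅓ + o))
(a(L(-3))*5)*r(-1, -4) = ((3/(-1 + 3*(-3)²))*5)*(5 - 2*(-4)) = ((3/(-1 + 3*9))*5)*(5 + 8) = ((3/(-1 + 27))*5)*13 = ((3/26)*5)*13 = (15/26)*13 = 15/2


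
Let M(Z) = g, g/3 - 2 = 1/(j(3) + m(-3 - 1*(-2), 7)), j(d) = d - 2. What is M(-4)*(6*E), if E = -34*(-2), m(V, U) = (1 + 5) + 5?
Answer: 2550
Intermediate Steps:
m(V, U) = 11 (m(V, U) = 6 + 5 = 11)
E = 68
j(d) = -2 + d
g = 25/4 (g = 6 + 3/((-2 + 3) + 11) = 6 + 3/(1 + 11) = 6 + 3/12 = 6 + 3*(1/12) = 6 + ¼ = 25/4 ≈ 6.2500)
M(Z) = 25/4
M(-4)*(6*E) = 25*(6*68)/4 = (25/4)*408 = 2550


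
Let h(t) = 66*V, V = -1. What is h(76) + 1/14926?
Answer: -985115/14926 ≈ -66.000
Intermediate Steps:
h(t) = -66 (h(t) = 66*(-1) = -66)
h(76) + 1/14926 = -66 + 1/14926 = -985115/14926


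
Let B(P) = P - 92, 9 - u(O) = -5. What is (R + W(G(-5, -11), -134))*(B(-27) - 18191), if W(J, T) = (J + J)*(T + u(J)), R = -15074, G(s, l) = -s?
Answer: 297976940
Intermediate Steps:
u(O) = 14 (u(O) = 9 - 1*(-5) = 9 + 5 = 14)
B(P) = -92 + P
W(J, T) = 2*J*(14 + T) (W(J, T) = (J + J)*(T + 14) = (2*J)*(14 + T) = 2*J*(14 + T))
(R + W(G(-5, -11), -134))*(B(-27) - 18191) = (-15074 + 2*(-1*(-5))*(14 - 134))*((-92 - 27) - 18191) = (-15074 + 2*5*(-120))*(-119 - 18191) = (-15074 - 1200)*(-18310) = -16274*(-18310) = 297976940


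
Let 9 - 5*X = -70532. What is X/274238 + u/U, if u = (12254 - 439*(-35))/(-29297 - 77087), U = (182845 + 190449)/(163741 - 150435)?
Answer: 574362484935019/13613348768276560 ≈ 0.042191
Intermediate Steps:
U = 186647/6653 (U = 373294/13306 = 373294*(1/13306) = 186647/6653 ≈ 28.055)
X = 70541/5 (X = 9/5 - ⅕*(-70532) = 9/5 + 70532/5 = 70541/5 ≈ 14108.)
u = -27619/106384 (u = (12254 + 15365)/(-106384) = 27619*(-1/106384) = -27619/106384 ≈ -0.25962)
X/274238 + u/U = (70541/5)/274238 - 27619/(106384*186647/6653) = (70541/5)*(1/274238) - 27619/106384*6653/186647 = 70541/1371190 - 183749207/19856254448 = 574362484935019/13613348768276560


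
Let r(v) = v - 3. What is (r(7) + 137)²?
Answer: 19881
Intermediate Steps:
r(v) = -3 + v
(r(7) + 137)² = ((-3 + 7) + 137)² = (4 + 137)² = 141² = 19881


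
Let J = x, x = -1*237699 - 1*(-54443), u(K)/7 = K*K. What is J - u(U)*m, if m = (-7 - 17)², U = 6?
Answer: -328408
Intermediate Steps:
u(K) = 7*K² (u(K) = 7*(K*K) = 7*K²)
m = 576 (m = (-24)² = 576)
x = -183256 (x = -237699 + 54443 = -183256)
J = -183256
J - u(U)*m = -183256 - 7*6²*576 = -183256 - 7*36*576 = -183256 - 252*576 = -183256 - 1*145152 = -183256 - 145152 = -328408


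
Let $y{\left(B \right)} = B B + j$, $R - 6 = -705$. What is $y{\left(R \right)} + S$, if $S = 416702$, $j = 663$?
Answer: $905966$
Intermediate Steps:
$R = -699$ ($R = 6 - 705 = -699$)
$y{\left(B \right)} = 663 + B^{2}$ ($y{\left(B \right)} = B B + 663 = B^{2} + 663 = 663 + B^{2}$)
$y{\left(R \right)} + S = \left(663 + \left(-699\right)^{2}\right) + 416702 = \left(663 + 488601\right) + 416702 = 489264 + 416702 = 905966$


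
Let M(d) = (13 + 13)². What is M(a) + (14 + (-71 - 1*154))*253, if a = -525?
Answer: -52707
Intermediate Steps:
M(d) = 676 (M(d) = 26² = 676)
M(a) + (14 + (-71 - 1*154))*253 = 676 + (14 + (-71 - 1*154))*253 = 676 + (14 + (-71 - 154))*253 = 676 + (14 - 225)*253 = 676 - 211*253 = 676 - 53383 = -52707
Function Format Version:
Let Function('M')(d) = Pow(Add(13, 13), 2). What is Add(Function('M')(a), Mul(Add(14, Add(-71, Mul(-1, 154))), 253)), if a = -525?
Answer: -52707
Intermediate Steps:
Function('M')(d) = 676 (Function('M')(d) = Pow(26, 2) = 676)
Add(Function('M')(a), Mul(Add(14, Add(-71, Mul(-1, 154))), 253)) = Add(676, Mul(Add(14, Add(-71, Mul(-1, 154))), 253)) = Add(676, Mul(Add(14, Add(-71, -154)), 253)) = Add(676, Mul(Add(14, -225), 253)) = Add(676, Mul(-211, 253)) = Add(676, -53383) = -52707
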